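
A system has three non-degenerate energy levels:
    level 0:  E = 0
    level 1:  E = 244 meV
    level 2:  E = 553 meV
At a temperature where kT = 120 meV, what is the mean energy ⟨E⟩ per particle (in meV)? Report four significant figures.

32.83 meV

Eᵢ/kT = 0, 2.03333, 4.60833.
Z = Σ e^(−Eᵢ/kT) = e^(−0) + e^(−2.03333) + e^(−4.60833) = 1.00000 + 0.130899 + 0.00996845 = 1.14087.
⟨E⟩ = Σ Eᵢ e^(−Eᵢ/kT) / Z = (0·1.00000 + 244·0.130899 + 553·0.00996845) / 1.14087 = 32.83 meV.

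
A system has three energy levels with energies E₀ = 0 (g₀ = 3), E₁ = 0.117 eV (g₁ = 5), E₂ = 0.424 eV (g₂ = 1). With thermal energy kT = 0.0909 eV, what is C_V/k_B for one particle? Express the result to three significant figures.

0.396

Eᵢ/kT = 0, 1.2871, 4.6645.
Z = Σ gᵢe^(−Eᵢ/kT) = 3·e^(−0) + 5·e^(−1.2871) + 1·e^(−4.6645) = 3.0000 + 1.3804 + 0.0094240 = 4.3898.
⟨E⟩ = 0.037702 eV, ⟨E²⟩ = 0.0046905 eV².
C_V/k_B = (⟨E²⟩ − ⟨E⟩²)/(kT)² = (0.0046905 − 0.0014214)/0.0082628 = 0.396.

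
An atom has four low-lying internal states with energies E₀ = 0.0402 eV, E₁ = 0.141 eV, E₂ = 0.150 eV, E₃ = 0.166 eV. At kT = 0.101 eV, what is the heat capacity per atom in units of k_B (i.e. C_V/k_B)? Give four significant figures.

Eᵢ/kT = 0.398020, 1.39604, 1.48515, 1.64356.
Z = Σ e^(−Eᵢ/kT) = e^(−0.398020) + e^(−1.39604) + e^(−1.48515) + e^(−1.64356) = 0.671649 + 0.247575 + 0.226468 + 0.193291 = 1.33898.
⟨E⟩ = 0.0955689 eV, ⟨E²⟩ = 0.0122700 eV².
C_V/k_B = (⟨E²⟩ − ⟨E⟩²)/(kT)² = (0.0122700 − 0.00913341)/0.0102010 = 0.3075.

0.3075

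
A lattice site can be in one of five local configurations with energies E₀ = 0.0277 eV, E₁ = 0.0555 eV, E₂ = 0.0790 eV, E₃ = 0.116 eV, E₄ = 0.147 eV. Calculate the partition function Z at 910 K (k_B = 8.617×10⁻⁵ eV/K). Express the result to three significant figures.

k_BT = 8.617×10⁻⁵ × 910 K = 0.078415 eV.
Eᵢ/kT = 0.35325, 0.70777, 1.0075, 1.4793, 1.8746.
Z = Σ e^(−Eᵢ/kT) = e^(−0.35325) + e^(−0.70777) + e^(−1.0075) + e^(−1.4793) + e^(−1.8746) = 0.70240 + 0.49274 + 0.36513 + 0.22780 + 0.15342 = 1.9415.

Z = 1.94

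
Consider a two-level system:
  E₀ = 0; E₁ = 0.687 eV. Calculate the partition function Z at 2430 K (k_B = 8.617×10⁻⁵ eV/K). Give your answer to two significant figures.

Z = 1.0

k_BT = 8.617×10⁻⁵ × 2430 K = 0.2094 eV.
Eᵢ/kT = 0, 3.281.
Z = Σ e^(−Eᵢ/kT) = e^(−0) + e^(−3.281) = 1.000 + 0.03759 = 1.038.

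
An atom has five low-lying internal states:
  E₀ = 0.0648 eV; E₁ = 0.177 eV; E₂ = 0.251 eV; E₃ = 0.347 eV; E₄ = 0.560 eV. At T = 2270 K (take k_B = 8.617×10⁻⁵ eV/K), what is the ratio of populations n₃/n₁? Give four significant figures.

0.4193

k_BT = 8.617×10⁻⁵ × 2270 K = 0.195606 eV.
n₃/n₁ = exp[−(E₃−E₁)/kT] = exp(−(0.170 eV)/(0.195606 eV)) = exp(-0.869094) = 0.4193.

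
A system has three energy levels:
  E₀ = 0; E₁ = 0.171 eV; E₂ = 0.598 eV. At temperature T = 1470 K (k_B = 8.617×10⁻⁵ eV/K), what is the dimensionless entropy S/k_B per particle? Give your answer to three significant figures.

k_BT = 8.617×10⁻⁵ × 1470 K = 0.12667 eV.
Eᵢ/kT = 0, 1.3500, 4.7209.
Z = Σ e^(−Eᵢ/kT) = e^(−0) + e^(−1.3500) + e^(−4.7209) = 1.0000 + 0.25924 + 0.0089072 = 1.2681.
⟨E⟩ = Σ EᵢPᵢ = 0.039158 eV.
S/k_B = ln Z + ⟨E⟩/kT = ln(1.2681) + 0.039158/0.12667 = 0.23752 + 0.30913 = 0.547.

0.547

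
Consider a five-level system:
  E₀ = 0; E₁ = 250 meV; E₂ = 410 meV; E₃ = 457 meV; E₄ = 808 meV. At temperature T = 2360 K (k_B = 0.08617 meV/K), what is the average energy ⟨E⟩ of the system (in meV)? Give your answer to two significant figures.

k_BT = 0.08617 × 2360 K = 203.4 meV.
Eᵢ/kT = 0, 1.229, 2.016, 2.247, 3.972.
Z = Σ e^(−Eᵢ/kT) = e^(−0) + e^(−1.229) + e^(−2.016) + e^(−2.247) + e^(−3.972) = 1.000 + 0.2926 + 0.1332 + 0.1057 + 0.01884 = 1.550.
⟨E⟩ = Σ Eᵢ e^(−Eᵢ/kT) / Z = (0·1.000 + 250·0.2926 + 410·0.1332 + 457·0.1057 + 808·0.01884) / 1.550 = 120 meV.

120 meV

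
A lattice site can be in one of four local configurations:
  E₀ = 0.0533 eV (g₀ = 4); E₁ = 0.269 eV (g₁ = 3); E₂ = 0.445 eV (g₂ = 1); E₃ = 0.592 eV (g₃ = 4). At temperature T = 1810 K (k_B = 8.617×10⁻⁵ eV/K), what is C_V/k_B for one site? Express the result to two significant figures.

0.58

k_BT = 8.617×10⁻⁵ × 1810 K = 0.1560 eV.
Eᵢ/kT = 0.3417, 1.724, 2.853, 3.795.
Z = Σ gᵢe^(−Eᵢ/kT) = 4·e^(−0.3417) + 3·e^(−1.724) + 1·e^(−2.853) + 4·e^(−3.795) = 2.842 + 0.5351 + 0.05767 + 0.08993 = 3.525.
⟨E⟩ = 0.1062 eV, ⟨E²⟩ = 0.02546 eV².
C_V/k_B = (⟨E²⟩ − ⟨E⟩²)/(kT)² = (0.02546 − 0.01128)/0.02434 = 0.58.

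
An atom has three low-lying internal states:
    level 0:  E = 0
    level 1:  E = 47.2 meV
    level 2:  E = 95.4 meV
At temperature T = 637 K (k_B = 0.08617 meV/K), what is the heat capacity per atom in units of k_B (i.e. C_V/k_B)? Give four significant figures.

0.3526

k_BT = 0.08617 × 637 K = 54.8903 meV.
Eᵢ/kT = 0, 0.859897, 1.73801.
Z = Σ e^(−Eᵢ/kT) = e^(−0) + e^(−0.859897) + e^(−1.73801) = 1.00000 + 0.423206 + 0.175870 = 1.59908.
⟨E⟩ = 22.9840 meV, ⟨E²⟩ = 1590.57 meV².
C_V/k_B = (⟨E²⟩ − ⟨E⟩²)/(kT)² = (1590.57 − 528.264)/3012.95 = 0.3526.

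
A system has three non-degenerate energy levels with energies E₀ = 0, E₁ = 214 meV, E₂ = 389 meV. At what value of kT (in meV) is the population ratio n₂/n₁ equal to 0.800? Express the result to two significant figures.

n₂/n₁ = exp[−(E₂−E₁)/kT] = 0.800.
⇒ (E₂−E₁)/kT = ln(1/0.800) = ln(1.250) = 0.2231.
kT = 175 meV / 0.2231 = 780 meV.

780 meV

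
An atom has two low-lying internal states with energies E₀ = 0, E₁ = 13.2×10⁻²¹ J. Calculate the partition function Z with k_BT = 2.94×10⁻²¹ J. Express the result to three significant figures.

Z = 1.01

Eᵢ/kT = 0, 4.4898.
Z = Σ e^(−Eᵢ/kT) = e^(−0) + e^(−4.4898) = 1.0000 + 0.011223 = 1.0112.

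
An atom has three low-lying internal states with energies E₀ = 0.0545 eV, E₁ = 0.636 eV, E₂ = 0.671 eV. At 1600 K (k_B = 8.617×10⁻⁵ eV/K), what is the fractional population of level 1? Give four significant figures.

0.01436

k_BT = 8.617×10⁻⁵ × 1600 K = 0.137872 eV.
Eᵢ/kT = 0.395294, 4.61297, 4.86683.
Z = Σ e^(−Eᵢ/kT) = e^(−0.395294) + e^(−4.61297) + e^(−4.86683) = 0.673482 + 0.00992231 + 0.00769773 = 0.691102.
P₁ = e^(−E₁/kT) / Z = 0.00992231/0.691102 = 0.01436.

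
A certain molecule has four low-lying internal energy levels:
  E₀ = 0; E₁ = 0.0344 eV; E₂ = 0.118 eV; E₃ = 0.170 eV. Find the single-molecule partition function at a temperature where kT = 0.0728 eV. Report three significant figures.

Eᵢ/kT = 0, 0.47253, 1.6209, 2.3352.
Z = Σ e^(−Eᵢ/kT) = e^(−0) + e^(−0.47253) + e^(−1.6209) + e^(−2.3352) = 1.0000 + 0.62342 + 0.19772 + 0.096791 = 1.9179.

Z = 1.92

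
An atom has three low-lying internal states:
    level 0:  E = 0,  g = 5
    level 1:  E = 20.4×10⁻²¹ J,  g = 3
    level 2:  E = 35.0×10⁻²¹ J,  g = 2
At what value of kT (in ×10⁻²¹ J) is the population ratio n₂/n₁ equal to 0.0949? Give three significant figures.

n₂/n₁ = (g₂/g₁) exp[−(E₂−E₁)/kT] = 0.0949.
⇒ (E₂−E₁)/kT = ln((2/3)/0.0949) = ln(7.0249) = 1.9495.
kT = 14.6 ×10⁻²¹ J / 1.9495 = 7.49 ×10⁻²¹ J.

7.49 ×10⁻²¹ J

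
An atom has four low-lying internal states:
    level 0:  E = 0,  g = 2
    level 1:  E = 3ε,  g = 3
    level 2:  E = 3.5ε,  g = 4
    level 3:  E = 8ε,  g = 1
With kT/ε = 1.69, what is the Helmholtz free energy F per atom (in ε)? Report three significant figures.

-1.87 ε

Eᵢ/kT = 0, 1.7751, 2.0710, 4.7337.
Z = Σ gᵢe^(−Eᵢ/kT) = 2·e^(−0) + 3·e^(−1.7751) + 4·e^(−2.0710) + 1·e^(−4.7337) = 2.0000 + 0.50840 + 0.50424 + 0.0087939 = 3.0214.
F = −kT ln Z = −1.69 × ln(3.0214) = −1.69 × 1.1057 = -1.87 ε.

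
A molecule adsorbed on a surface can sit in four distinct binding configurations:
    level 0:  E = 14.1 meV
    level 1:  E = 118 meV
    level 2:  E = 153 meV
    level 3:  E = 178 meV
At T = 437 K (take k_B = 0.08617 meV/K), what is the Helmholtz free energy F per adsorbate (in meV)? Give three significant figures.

k_BT = 0.08617 × 437 K = 37.656 meV.
Eᵢ/kT = 0.37444, 3.1336, 4.0631, 4.7270.
Z = Σ e^(−Eᵢ/kT) = e^(−0.37444) + e^(−3.1336) + e^(−4.0631) + e^(−4.7270) = 0.68767 + 0.043561 + 0.017196 + 0.0088530 = 0.75728.
F = −kT ln Z = −37.656 × ln(0.75728) = −37.656 × -0.27802 = 10.5 meV.

10.5 meV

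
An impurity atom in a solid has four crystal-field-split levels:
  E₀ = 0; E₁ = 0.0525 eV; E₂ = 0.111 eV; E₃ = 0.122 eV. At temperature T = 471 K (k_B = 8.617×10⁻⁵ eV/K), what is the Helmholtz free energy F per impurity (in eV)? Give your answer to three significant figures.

-0.0133 eV

k_BT = 8.617×10⁻⁵ × 471 K = 0.040586 eV.
Eᵢ/kT = 0, 1.2935, 2.7349, 3.0060.
Z = Σ e^(−Eᵢ/kT) = e^(−0) + e^(−1.2935) + e^(−2.7349) + e^(−3.0060) = 1.0000 + 0.27431 + 0.064900 + 0.049489 = 1.3887.
F = −kT ln Z = −0.040586 × ln(1.3887) = −0.040586 × 0.32837 = -0.0133 eV.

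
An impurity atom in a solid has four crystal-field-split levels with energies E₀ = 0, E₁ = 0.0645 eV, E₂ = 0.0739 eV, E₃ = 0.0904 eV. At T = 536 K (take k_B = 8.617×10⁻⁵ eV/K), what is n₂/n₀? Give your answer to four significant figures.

0.2019

k_BT = 8.617×10⁻⁵ × 536 K = 0.0461871 eV.
n₂/n₀ = exp[−(E₂−E₀)/kT] = exp(−(0.0739 eV)/(0.0461871 eV)) = exp(-1.60001) = 0.2019.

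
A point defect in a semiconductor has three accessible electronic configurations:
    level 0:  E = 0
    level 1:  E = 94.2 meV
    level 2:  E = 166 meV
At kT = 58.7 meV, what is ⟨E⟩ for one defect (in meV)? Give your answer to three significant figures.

Eᵢ/kT = 0, 1.6048, 2.8279.
Z = Σ e^(−Eᵢ/kT) = e^(−0) + e^(−1.6048) + e^(−2.8279) = 1.0000 + 0.20093 + 0.059137 = 1.2601.
⟨E⟩ = Σ Eᵢ e^(−Eᵢ/kT) / Z = (0·1.0000 + 94.2·0.20093 + 166·0.059137) / 1.2601 = 22.8 meV.

22.8 meV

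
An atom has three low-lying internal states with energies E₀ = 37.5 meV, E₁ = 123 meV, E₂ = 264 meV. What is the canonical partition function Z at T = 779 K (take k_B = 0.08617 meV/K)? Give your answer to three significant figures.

Z = 0.752

k_BT = 0.08617 × 779 K = 67.126 meV.
Eᵢ/kT = 0.55865, 1.8324, 3.9329.
Z = Σ e^(−Eᵢ/kT) = e^(−0.55865) + e^(−1.8324) + e^(−3.9329) = 0.57198 + 0.16003 + 0.019587 = 0.75160.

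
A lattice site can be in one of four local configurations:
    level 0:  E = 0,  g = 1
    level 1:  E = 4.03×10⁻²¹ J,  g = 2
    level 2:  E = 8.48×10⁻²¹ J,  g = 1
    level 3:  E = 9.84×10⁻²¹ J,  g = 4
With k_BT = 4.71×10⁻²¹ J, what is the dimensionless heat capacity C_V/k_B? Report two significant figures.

0.65

Eᵢ/kT = 0, 0.8556, 1.800, 2.089.
Z = Σ gᵢe^(−Eᵢ/kT) = 1·e^(−0) + 2·e^(−0.8556) + 1·e^(−1.800) + 4·e^(−2.089) = 1.000 + 0.8501 + 0.1653 + 0.4952 = 2.511.
⟨E⟩ = 3.863, ⟨E²⟩ = 29.33.
C_V/k_B = (⟨E²⟩ − ⟨E⟩²)/(kT)² = (29.33 − 14.92)/22.18 = 0.65.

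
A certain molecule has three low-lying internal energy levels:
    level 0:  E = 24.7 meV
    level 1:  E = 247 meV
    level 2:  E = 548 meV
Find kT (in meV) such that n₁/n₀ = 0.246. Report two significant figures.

n₁/n₀ = exp[−(E₁−E₀)/kT] = 0.246.
⇒ (E₁−E₀)/kT = ln(1/0.246) = ln(4.065) = 1.402.
kT = 222.3 meV / 1.402 = 160 meV.

160 meV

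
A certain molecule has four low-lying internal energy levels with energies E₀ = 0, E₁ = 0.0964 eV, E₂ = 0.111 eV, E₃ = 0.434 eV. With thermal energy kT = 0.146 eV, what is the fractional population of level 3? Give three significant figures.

0.0251

Eᵢ/kT = 0, 0.66027, 0.76027, 2.9726.
Z = Σ e^(−Eᵢ/kT) = e^(−0) + e^(−0.66027) + e^(−0.76027) + e^(−2.9726) = 1.0000 + 0.51671 + 0.46754 + 0.051170 = 2.0354.
P₃ = e^(−E₃/kT) / Z = 0.051170/2.0354 = 0.0251.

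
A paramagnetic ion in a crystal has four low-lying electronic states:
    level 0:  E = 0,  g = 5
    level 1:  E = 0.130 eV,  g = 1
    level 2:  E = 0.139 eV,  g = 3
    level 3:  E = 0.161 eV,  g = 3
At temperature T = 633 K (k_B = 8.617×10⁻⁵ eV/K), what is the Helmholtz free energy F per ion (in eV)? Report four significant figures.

-0.09282 eV

k_BT = 8.617×10⁻⁵ × 633 K = 0.0545456 eV.
Eᵢ/kT = 0, 2.38333, 2.54833, 2.95166.
Z = Σ gᵢe^(−Eᵢ/kT) = 5·e^(−0) + 1·e^(−2.38333) + 3·e^(−2.54833) + 3·e^(−2.95166) = 5.00000 + 0.0922429 + 0.234637 + 0.156759 = 5.48364.
F = −kT ln Z = −0.0545456 × ln(5.48364) = −0.0545456 × 1.70177 = -0.09282 eV.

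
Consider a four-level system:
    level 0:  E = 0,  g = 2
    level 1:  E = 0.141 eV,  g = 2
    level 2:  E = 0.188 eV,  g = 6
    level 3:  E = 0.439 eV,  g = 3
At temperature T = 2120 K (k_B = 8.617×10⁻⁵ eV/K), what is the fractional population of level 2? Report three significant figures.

0.402

k_BT = 8.617×10⁻⁵ × 2120 K = 0.18268 eV.
Eᵢ/kT = 0, 0.77184, 1.0291, 2.4031.
Z = Σ gᵢe^(−Eᵢ/kT) = 2·e^(−0) + 2·e^(−0.77184) + 6·e^(−1.0291) + 3·e^(−2.4031) = 2.0000 + 0.92432 + 2.1440 + 0.27131 = 5.3396.
P₂ = g₂ e^(−E₂/kT) / Z = 2.1440/5.3396 = 0.402.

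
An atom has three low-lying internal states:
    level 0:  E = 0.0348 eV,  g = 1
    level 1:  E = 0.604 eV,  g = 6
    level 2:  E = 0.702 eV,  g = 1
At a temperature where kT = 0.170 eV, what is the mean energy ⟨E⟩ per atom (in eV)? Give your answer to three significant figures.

Eᵢ/kT = 0.20471, 3.5529, 4.1294.
Z = Σ gᵢe^(−Eᵢ/kT) = 1·e^(−0.20471) + 6·e^(−3.5529) + 1·e^(−4.1294) = 0.81488 + 0.17185 + 0.016093 = 1.0028.
⟨E⟩ = Σ Eᵢ gᵢe^(−Eᵢ/kT) / Z = (0.0348·0.81488 + 0.604·0.17185 + 0.702·0.016093) / 1.0028 = 0.143 eV.

0.143 eV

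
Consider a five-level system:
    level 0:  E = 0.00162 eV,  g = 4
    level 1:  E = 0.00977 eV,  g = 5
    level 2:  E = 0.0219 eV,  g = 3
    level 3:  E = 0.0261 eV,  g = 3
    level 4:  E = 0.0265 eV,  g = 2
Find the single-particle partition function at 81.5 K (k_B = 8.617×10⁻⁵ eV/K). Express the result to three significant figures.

Z = 4.67

k_BT = 8.617×10⁻⁵ × 81.5 K = 0.0070229 eV.
Eᵢ/kT = 0.23067, 1.3912, 3.1184, 3.7164, 3.7734.
Z = Σ gᵢe^(−Eᵢ/kT) = 4·e^(−0.23067) + 5·e^(−1.3912) + 3·e^(−3.1184) + 3·e^(−3.7164) + 2·e^(−3.7734) = 3.1760 + 1.2439 + 0.13268 + 0.072964 + 0.045948 = 4.6715.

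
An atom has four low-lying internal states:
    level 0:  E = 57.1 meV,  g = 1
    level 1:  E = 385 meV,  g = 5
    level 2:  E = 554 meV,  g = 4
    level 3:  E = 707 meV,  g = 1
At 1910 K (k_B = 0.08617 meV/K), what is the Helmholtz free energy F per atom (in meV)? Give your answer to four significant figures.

k_BT = 0.08617 × 1910 K = 164.585 meV.
Eᵢ/kT = 0.346933, 2.33922, 3.36604, 4.29565.
Z = Σ gᵢe^(−Eᵢ/kT) = 1·e^(−0.346933) + 5·e^(−2.33922) + 4·e^(−3.36604) + 1·e^(−4.29565) = 0.706853 + 0.482014 + 0.138104 + 0.0136277 = 1.34060.
F = −kT ln Z = −164.585 × ln(1.34060) = −164.585 × 0.293117 = -48.24 meV.

-48.24 meV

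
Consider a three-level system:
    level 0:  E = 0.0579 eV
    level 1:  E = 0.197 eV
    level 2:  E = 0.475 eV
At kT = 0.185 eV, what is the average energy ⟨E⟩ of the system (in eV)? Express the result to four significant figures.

0.1273 eV

Eᵢ/kT = 0.312973, 1.06486, 2.56757.
Z = Σ e^(−Eᵢ/kT) = e^(−0.312973) + e^(−1.06486) + e^(−2.56757) = 0.731270 + 0.344776 + 0.0767218 = 1.15277.
⟨E⟩ = Σ Eᵢ e^(−Eᵢ/kT) / Z = (0.0579·0.731270 + 0.197·0.344776 + 0.475·0.0767218) / 1.15277 = 0.1273 eV.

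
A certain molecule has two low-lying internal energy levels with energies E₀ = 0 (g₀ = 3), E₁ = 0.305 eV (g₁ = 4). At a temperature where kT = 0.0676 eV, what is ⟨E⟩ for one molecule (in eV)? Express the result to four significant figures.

Eᵢ/kT = 0, 4.51183.
Z = Σ gᵢe^(−Eᵢ/kT) = 3·e^(−0) + 4·e^(−4.51183) = 3.00000 + 0.0439134 = 3.04391.
⟨E⟩ = Σ Eᵢ gᵢe^(−Eᵢ/kT) / Z = (0·3.00000 + 0.305·0.0439134) / 3.04391 = 0.004400 eV.

0.004400 eV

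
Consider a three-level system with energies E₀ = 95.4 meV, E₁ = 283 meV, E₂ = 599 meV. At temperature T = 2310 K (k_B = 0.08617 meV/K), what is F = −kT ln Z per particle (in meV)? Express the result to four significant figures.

k_BT = 0.08617 × 2310 K = 199.053 meV.
Eᵢ/kT = 0.479269, 1.42173, 3.00925.
Z = Σ e^(−Eᵢ/kT) = e^(−0.479269) + e^(−1.42173) + e^(−3.00925) = 0.619236 + 0.241296 + 0.0493287 = 0.909861.
F = −kT ln Z = −199.053 × ln(0.909861) = −199.053 × -0.0944634 = 18.80 meV.

18.80 meV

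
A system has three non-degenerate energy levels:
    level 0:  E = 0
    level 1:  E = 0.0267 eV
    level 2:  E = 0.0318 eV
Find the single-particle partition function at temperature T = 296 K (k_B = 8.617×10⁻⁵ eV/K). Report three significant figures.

k_BT = 8.617×10⁻⁵ × 296 K = 0.025506 eV.
Eᵢ/kT = 0, 1.0468, 1.2468.
Z = Σ e^(−Eᵢ/kT) = e^(−0) + e^(−1.0468) + e^(−1.2468) = 1.0000 + 0.35106 + 0.28742 = 1.6385.

Z = 1.64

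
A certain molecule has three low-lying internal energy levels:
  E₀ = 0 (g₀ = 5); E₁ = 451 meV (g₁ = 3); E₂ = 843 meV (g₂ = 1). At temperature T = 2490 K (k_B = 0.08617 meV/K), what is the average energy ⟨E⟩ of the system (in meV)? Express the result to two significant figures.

k_BT = 0.08617 × 2490 K = 214.6 meV.
Eᵢ/kT = 0, 2.102, 3.928.
Z = Σ gᵢe^(−Eᵢ/kT) = 5·e^(−0) + 3·e^(−2.102) + 1·e^(−3.928) = 5.000 + 0.3666 + 0.01968 = 5.386.
⟨E⟩ = Σ Eᵢ gᵢe^(−Eᵢ/kT) / Z = (0·5.000 + 451·0.3666 + 843·0.01968) / 5.386 = 34 meV.

34 meV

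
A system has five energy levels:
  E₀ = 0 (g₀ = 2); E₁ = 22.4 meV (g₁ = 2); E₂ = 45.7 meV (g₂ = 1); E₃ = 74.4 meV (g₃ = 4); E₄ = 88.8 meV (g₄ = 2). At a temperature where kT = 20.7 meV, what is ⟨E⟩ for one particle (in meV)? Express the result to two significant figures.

Eᵢ/kT = 0, 1.082, 2.208, 3.594, 4.290.
Z = Σ gᵢe^(−Eᵢ/kT) = 2·e^(−0) + 2·e^(−1.082) + 1·e^(−2.208) + 4·e^(−3.594) + 2·e^(−4.290) = 2.000 + 0.6778 + 0.1099 + 0.1100 + 0.02741 = 2.925.
⟨E⟩ = Σ Eᵢ gᵢe^(−Eᵢ/kT) / Z = (0·2.000 + 22.4·0.6778 + 45.7·0.1099 + 74.4·0.1100 + 88.8·0.02741) / 2.925 = 11 meV.

11 meV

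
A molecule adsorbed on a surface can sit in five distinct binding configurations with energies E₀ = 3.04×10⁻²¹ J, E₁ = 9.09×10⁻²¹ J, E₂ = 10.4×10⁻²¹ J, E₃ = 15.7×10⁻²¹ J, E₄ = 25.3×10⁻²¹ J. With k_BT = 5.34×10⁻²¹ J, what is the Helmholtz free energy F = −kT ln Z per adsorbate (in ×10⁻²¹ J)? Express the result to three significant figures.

Eᵢ/kT = 0.56929, 1.7022, 1.9476, 2.9401, 4.7378.
Z = Σ e^(−Eᵢ/kT) = e^(−0.56929) + e^(−1.7022) + e^(−1.9476) + e^(−2.9401) + e^(−4.7378) = 0.56593 + 0.18228 + 0.14262 + 0.052860 + 0.0087579 = 0.95245.
F = −kT ln Z = −5.34 × ln(0.95245) = −5.34 × -0.048718 = 0.260 ×10⁻²¹ J.

0.260 ×10⁻²¹ J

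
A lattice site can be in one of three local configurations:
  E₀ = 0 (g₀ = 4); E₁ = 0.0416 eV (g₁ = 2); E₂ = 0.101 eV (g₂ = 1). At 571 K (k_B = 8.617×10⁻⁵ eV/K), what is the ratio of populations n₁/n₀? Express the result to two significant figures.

0.21

k_BT = 8.617×10⁻⁵ × 571 K = 0.04920 eV.
n₁/n₀ = (g₁/g₀) exp[−(E₁−E₀)/kT] = (2/4) × exp(−(0.0416 eV)/(0.04920 eV)) = (2/4) × exp(-0.8455) = 0.21.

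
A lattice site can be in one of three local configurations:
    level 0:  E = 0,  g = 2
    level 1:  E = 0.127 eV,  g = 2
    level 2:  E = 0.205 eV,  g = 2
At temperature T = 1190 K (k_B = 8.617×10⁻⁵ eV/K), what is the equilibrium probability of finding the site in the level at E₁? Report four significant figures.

0.2033

k_BT = 8.617×10⁻⁵ × 1190 K = 0.102542 eV.
Eᵢ/kT = 0, 1.23852, 1.99918.
Z = Σ gᵢe^(−Eᵢ/kT) = 2·e^(−0) + 2·e^(−1.23852) + 2·e^(−1.99918) = 2.00000 + 0.579626 + 0.270893 = 2.85052.
P₁ = g₁ e^(−E₁/kT) / Z = 0.579626/2.85052 = 0.2033.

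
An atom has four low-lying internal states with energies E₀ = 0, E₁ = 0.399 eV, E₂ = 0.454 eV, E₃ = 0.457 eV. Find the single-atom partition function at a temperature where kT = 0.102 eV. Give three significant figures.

Eᵢ/kT = 0, 3.9118, 4.4510, 4.4804.
Z = Σ e^(−Eᵢ/kT) = e^(−0) + e^(−3.9118) + e^(−4.4510) + e^(−4.4804) = 1.0000 + 0.020004 + 0.011667 + 0.011329 = 1.0430.

Z = 1.04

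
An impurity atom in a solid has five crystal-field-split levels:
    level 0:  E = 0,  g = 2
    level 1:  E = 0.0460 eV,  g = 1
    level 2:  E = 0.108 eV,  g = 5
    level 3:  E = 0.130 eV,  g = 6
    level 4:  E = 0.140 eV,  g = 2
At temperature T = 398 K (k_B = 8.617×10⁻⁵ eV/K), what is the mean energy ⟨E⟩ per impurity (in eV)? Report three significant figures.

0.0217 eV

k_BT = 8.617×10⁻⁵ × 398 K = 0.034296 eV.
Eᵢ/kT = 0, 1.3413, 3.1491, 3.7905, 4.0821.
Z = Σ gᵢe^(−Eᵢ/kT) = 2·e^(−0) + 1·e^(−1.3413) + 5·e^(−3.1491) + 6·e^(−3.7905) + 2·e^(−4.0821) = 2.0000 + 0.26151 + 0.21445 + 0.13551 + 0.033744 = 2.6452.
⟨E⟩ = Σ Eᵢ gᵢe^(−Eᵢ/kT) / Z = (0·2.0000 + 0.0460·0.26151 + 0.108·0.21445 + 0.130·0.13551 + 0.140·0.033744) / 2.6452 = 0.0217 eV.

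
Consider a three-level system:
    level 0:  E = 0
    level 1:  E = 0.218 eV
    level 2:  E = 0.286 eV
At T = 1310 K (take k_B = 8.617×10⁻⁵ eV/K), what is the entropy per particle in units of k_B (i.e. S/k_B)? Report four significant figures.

k_BT = 8.617×10⁻⁵ × 1310 K = 0.112883 eV.
Eᵢ/kT = 0, 1.93120, 2.53360.
Z = Σ e^(−Eᵢ/kT) = e^(−0) + e^(−1.93120) + e^(−2.53360) = 1.00000 + 0.144974 + 0.0793728 = 1.22435.
⟨E⟩ = Σ EᵢPᵢ = 0.0443541 eV.
S/k_B = ln Z + ⟨E⟩/kT = ln(1.22435) + 0.0443541/0.112883 = 0.202410 + 0.392921 = 0.5953.

0.5953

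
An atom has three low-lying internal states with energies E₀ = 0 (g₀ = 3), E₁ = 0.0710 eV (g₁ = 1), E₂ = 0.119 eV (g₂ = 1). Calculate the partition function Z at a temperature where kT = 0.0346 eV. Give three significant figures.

Z = 3.16

Eᵢ/kT = 0, 2.0520, 3.4393.
Z = Σ gᵢe^(−Eᵢ/kT) = 3·e^(−0) + 1·e^(−2.0520) + 1·e^(−3.4393) = 3.0000 + 0.12848 + 0.032087 = 3.1606.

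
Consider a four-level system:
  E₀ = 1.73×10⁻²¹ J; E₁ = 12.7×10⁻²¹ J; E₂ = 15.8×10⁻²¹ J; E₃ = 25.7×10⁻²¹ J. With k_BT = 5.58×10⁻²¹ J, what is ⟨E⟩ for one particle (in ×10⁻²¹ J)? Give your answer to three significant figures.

Eᵢ/kT = 0.31004, 2.2760, 2.8315, 4.6057.
Z = Σ e^(−Eᵢ/kT) = e^(−0.31004) + e^(−2.2760) + e^(−2.8315) + e^(−4.6057) = 0.73342 + 0.10269 + 0.058924 + 0.0099947 = 0.90503.
⟨E⟩ = Σ Eᵢ e^(−Eᵢ/kT) / Z = (1.73·0.73342 + 12.7·0.10269 + 15.8·0.058924 + 25.7·0.0099947) / 0.90503 = 4.16 ×10⁻²¹ J.

4.16 ×10⁻²¹ J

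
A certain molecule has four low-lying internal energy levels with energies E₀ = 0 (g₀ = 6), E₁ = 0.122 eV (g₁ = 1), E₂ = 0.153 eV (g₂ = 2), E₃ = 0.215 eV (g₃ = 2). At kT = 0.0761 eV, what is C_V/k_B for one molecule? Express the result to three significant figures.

Eᵢ/kT = 0, 1.6032, 2.0105, 2.8252.
Z = Σ gᵢe^(−Eᵢ/kT) = 6·e^(−0) + 1·e^(−1.6032) + 2·e^(−2.0105) + 2·e^(−2.8252) = 6.0000 + 0.20125 + 0.26784 + 0.11859 = 6.5877.
⟨E⟩ = 0.013818 eV, ⟨E²⟩ = 0.0022386 eV².
C_V/k_B = (⟨E²⟩ − ⟨E⟩²)/(kT)² = (0.0022386 − 0.00019094)/0.0057912 = 0.354.

0.354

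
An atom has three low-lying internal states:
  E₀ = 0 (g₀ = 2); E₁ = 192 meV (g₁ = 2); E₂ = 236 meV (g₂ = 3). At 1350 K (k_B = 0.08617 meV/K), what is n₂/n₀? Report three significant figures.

0.197

k_BT = 0.08617 × 1350 K = 116.33 meV.
n₂/n₀ = (g₂/g₀) exp[−(E₂−E₀)/kT] = (3/2) × exp(−(236 meV)/(116.33 meV)) = (3/2) × exp(-2.0287) = 0.197.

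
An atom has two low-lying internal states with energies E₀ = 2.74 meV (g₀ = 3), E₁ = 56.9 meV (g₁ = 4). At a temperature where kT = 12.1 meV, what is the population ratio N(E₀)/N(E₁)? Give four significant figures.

n₀/n₁ = (g₀/g₁) exp[−(E₀−E₁)/kT] = (3/4) × exp(−(-54.16 meV)/(12.1 meV)) = (3/4) × exp(4.47603) = 65.91.

65.91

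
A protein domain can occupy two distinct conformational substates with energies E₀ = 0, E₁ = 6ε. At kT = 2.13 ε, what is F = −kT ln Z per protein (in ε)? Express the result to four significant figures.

Eᵢ/kT = 0, 2.81690.
Z = Σ e^(−Eᵢ/kT) = e^(−0) + e^(−2.81690) = 1.00000 + 0.0597910 = 1.05979.
F = −kT ln Z = −2.13 × ln(1.05979) = −2.13 × 0.0580708 = -0.1237 ε.

-0.1237 ε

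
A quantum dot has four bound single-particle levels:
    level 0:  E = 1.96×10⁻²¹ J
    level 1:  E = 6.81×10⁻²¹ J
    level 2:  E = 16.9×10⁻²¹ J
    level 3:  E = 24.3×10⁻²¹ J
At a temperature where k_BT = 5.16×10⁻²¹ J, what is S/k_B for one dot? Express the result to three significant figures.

0.778

Eᵢ/kT = 0.37984, 1.3198, 3.2752, 4.7093.
Z = Σ e^(−Eᵢ/kT) = e^(−0.37984) + e^(−1.3198) + e^(−3.2752) + e^(−4.7093) = 0.68397 + 0.26719 + 0.037809 + 0.0090111 = 0.99798.
⟨E⟩ = Σ EᵢPᵢ = 4.0262 ×10⁻²¹ J.
S/k_B = ln Z + ⟨E⟩/kT = ln(0.99798) + 4.0262/5.16 = -0.0020220 + 0.78027 = 0.778.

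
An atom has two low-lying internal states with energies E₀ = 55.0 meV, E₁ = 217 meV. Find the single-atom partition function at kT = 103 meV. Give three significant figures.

Z = 0.708

Eᵢ/kT = 0.53398, 2.1068.
Z = Σ e^(−Eᵢ/kT) = e^(−0.53398) + e^(−2.1068) = 0.58627 + 0.12163 = 0.70790.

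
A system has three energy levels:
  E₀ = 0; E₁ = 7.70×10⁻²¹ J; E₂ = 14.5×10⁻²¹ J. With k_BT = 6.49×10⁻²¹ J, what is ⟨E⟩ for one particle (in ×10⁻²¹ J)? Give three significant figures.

Eᵢ/kT = 0, 1.1864, 2.2342.
Z = Σ e^(−Eᵢ/kT) = e^(−0) + e^(−1.1864) + e^(−2.2342) = 1.0000 + 0.30532 + 0.10708 = 1.4124.
⟨E⟩ = Σ Eᵢ e^(−Eᵢ/kT) / Z = (0·1.0000 + 7.70·0.30532 + 14.5·0.10708) / 1.4124 = 2.76 ×10⁻²¹ J.

2.76 ×10⁻²¹ J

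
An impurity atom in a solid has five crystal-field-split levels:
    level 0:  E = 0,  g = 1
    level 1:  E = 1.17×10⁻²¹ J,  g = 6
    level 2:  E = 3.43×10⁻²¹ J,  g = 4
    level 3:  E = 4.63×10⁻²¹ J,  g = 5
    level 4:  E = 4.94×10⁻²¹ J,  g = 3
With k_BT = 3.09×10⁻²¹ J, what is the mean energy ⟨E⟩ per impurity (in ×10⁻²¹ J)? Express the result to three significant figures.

2.15 ×10⁻²¹ J

Eᵢ/kT = 0, 0.37864, 1.1100, 1.4984, 1.5987.
Z = Σ gᵢe^(−Eᵢ/kT) = 1·e^(−0) + 6·e^(−0.37864) + 4·e^(−1.1100) + 5·e^(−1.4984) + 3·e^(−1.5987) = 1.0000 + 4.1088 + 1.3182 + 1.1174 + 0.60648 = 8.1509.
⟨E⟩ = Σ Eᵢ gᵢe^(−Eᵢ/kT) / Z = (0·1.0000 + 1.17·4.1088 + 3.43·1.3182 + 4.63·1.1174 + 4.94·0.60648) / 8.1509 = 2.15 ×10⁻²¹ J.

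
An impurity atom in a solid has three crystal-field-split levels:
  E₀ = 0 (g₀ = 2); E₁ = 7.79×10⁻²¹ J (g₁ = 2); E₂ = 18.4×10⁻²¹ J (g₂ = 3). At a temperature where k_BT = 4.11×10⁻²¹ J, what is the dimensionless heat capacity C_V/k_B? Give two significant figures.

Eᵢ/kT = 0, 1.895, 4.477.
Z = Σ gᵢe^(−Eᵢ/kT) = 2·e^(−0) + 2·e^(−1.895) + 3·e^(−4.477) = 2.000 + 0.3006 + 0.03410 = 2.335.
⟨E⟩ = 1.272, ⟨E²⟩ = 12.76.
C_V/k_B = (⟨E²⟩ − ⟨E⟩²)/(kT)² = (12.76 − 1.618)/16.89 = 0.66.

0.66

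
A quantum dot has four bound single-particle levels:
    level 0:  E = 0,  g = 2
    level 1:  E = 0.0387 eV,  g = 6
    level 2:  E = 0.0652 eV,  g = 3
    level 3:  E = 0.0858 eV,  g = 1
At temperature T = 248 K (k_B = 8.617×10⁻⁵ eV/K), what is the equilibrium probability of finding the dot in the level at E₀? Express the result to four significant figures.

k_BT = 8.617×10⁻⁵ × 248 K = 0.0213702 eV.
Eᵢ/kT = 0, 1.81093, 3.05098, 4.01494.
Z = Σ gᵢe^(−Eᵢ/kT) = 2·e^(−0) + 6·e^(−1.81093) + 3·e^(−3.05098) + 1·e^(−4.01494) = 2.00000 + 0.981012 + 0.141938 + 0.0180440 = 3.14099.
P₀ = g₀ e^(−E₀/kT) / Z = 2.00000/3.14099 = 0.6367.

0.6367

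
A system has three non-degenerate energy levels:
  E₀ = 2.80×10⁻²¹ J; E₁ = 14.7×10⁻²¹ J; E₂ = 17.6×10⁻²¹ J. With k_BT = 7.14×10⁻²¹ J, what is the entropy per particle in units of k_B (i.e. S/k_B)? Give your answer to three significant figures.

0.711

Eᵢ/kT = 0.39216, 2.0588, 2.4650.
Z = Σ e^(−Eᵢ/kT) = e^(−0.39216) + e^(−2.0588) + e^(−2.4650) = 0.67560 + 0.12761 + 0.085009 = 0.88822.
⟨E⟩ = Σ EᵢPᵢ = 5.9261 ×10⁻²¹ J.
S/k_B = ln Z + ⟨E⟩/kT = ln(0.88822) + 5.9261/7.14 = -0.11854 + 0.82999 = 0.711.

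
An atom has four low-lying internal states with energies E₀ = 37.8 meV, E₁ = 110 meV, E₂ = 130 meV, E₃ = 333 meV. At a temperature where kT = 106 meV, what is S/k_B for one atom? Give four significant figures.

1.130

Eᵢ/kT = 0.356604, 1.03774, 1.22642, 3.14151.
Z = Σ e^(−Eᵢ/kT) = e^(−0.356604) + e^(−1.03774) + e^(−1.22642) + e^(−3.14151) = 0.700050 + 0.354254 + 0.293341 + 0.0432175 = 1.39086.
⟨E⟩ = Σ EᵢPᵢ = 84.8077 meV.
S/k_B = ln Z + ⟨E⟩/kT = ln(1.39086) + 84.8077/106 = 0.329922 + 0.800073 = 1.130.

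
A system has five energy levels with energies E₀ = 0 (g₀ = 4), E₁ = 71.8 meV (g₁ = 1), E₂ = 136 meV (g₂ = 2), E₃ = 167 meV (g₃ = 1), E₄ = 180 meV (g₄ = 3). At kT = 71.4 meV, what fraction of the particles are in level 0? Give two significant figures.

0.80

Eᵢ/kT = 0, 1.006, 1.905, 2.339, 2.521.
Z = Σ gᵢe^(−Eᵢ/kT) = 4·e^(−0) + 1·e^(−1.006) + 2·e^(−1.905) + 1·e^(−2.339) + 3·e^(−2.521) = 4.000 + 0.3657 + 0.2976 + 0.09642 + 0.2411 = 5.001.
P₀ = g₀ e^(−E₀/kT) / Z = 4.000/5.001 = 0.80.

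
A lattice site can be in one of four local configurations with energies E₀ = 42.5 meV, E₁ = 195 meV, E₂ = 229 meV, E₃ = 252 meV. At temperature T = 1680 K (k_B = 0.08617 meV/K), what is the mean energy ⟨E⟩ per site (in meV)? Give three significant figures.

k_BT = 0.08617 × 1680 K = 144.77 meV.
Eᵢ/kT = 0.29357, 1.3470, 1.5818, 1.7407.
Z = Σ e^(−Eᵢ/kT) = e^(−0.29357) + e^(−1.3470) + e^(−1.5818) + e^(−1.7407) = 0.74560 + 0.26002 + 0.20560 + 0.17540 = 1.3866.
⟨E⟩ = Σ Eᵢ e^(−Eᵢ/kT) / Z = (42.5·0.74560 + 195·0.26002 + 229·0.20560 + 252·0.17540) / 1.3866 = 125 meV.

125 meV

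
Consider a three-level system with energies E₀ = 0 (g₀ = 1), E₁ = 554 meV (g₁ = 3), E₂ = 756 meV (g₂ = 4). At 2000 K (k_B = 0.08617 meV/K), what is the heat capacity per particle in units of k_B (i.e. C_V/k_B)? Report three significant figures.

1.61

k_BT = 0.08617 × 2000 K = 172.34 meV.
Eᵢ/kT = 0, 3.2146, 4.3867.
Z = Σ gᵢe^(−Eᵢ/kT) = 1·e^(−0) + 3·e^(−3.2146) + 4·e^(−4.3867) = 1.0000 + 0.12051 + 0.049767 = 1.1703.
⟨E⟩ = 89.196 meV, ⟨E²⟩ = 55909 meV².
C_V/k_B = (⟨E²⟩ − ⟨E⟩²)/(kT)² = (55909 − 7955.9)/29701 = 1.61.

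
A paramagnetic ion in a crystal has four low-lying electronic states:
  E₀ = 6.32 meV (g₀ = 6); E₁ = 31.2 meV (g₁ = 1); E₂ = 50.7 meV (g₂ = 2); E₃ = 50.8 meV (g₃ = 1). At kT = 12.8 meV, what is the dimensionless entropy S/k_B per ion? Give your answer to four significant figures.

1.927

Eᵢ/kT = 0.493750, 2.43750, 3.96094, 3.96875.
Z = Σ gᵢe^(−Eᵢ/kT) = 6·e^(−0.493750) + 1·e^(−2.43750) + 2·e^(−3.96094) + 1·e^(−3.96875) = 3.66200 + 0.0873790 + 0.0380904 + 0.0188970 = 3.80637.
⟨E⟩ = Σ EᵢPᵢ = 7.55607 meV.
S/k_B = ln Z + ⟨E⟩/kT = ln(3.80637) + 7.55607/12.8 = 1.33668 + 0.590318 = 1.927.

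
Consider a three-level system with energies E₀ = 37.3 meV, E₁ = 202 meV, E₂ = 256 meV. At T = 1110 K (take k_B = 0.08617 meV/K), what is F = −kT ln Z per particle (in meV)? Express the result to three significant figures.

13.7 meV

k_BT = 0.08617 × 1110 K = 95.649 meV.
Eᵢ/kT = 0.38997, 2.1119, 2.6765.
Z = Σ e^(−Eᵢ/kT) = e^(−0.38997) + e^(−2.1119) + e^(−2.6765) = 0.67708 + 0.12101 + 0.068804 = 0.86689.
F = −kT ln Z = −95.649 × ln(0.86689) = −95.649 × -0.14284 = 13.7 meV.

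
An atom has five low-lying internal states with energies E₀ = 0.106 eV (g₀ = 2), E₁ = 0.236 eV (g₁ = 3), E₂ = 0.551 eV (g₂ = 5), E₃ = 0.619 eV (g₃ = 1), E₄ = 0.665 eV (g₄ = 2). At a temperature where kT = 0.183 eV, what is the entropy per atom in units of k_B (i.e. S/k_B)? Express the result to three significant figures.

2.04

Eᵢ/kT = 0.57923, 1.2896, 3.0109, 3.3825, 3.6339.
Z = Σ gᵢe^(−Eᵢ/kT) = 2·e^(−0.57923) + 3·e^(−1.2896) + 5·e^(−3.0109) + 1·e^(−3.3825) + 2·e^(−3.6339) = 1.1207 + 0.82614 + 0.24624 + 0.033962 + 0.052826 = 2.2799.
⟨E⟩ = Σ EᵢPᵢ = 0.22176 eV.
S/k_B = ln Z + ⟨E⟩/kT = ln(2.2799) + 0.22176/0.183 = 0.82413 + 1.2118 = 2.04.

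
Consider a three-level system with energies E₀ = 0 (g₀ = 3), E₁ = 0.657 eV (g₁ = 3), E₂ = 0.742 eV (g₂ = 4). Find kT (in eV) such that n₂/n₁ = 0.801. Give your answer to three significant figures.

n₂/n₁ = (g₂/g₁) exp[−(E₂−E₁)/kT] = 0.801.
⇒ (E₂−E₁)/kT = ln((4/3)/0.801) = ln(1.6646) = 0.50958.
kT = 0.085 eV / 0.50958 = 0.167 eV.

0.167 eV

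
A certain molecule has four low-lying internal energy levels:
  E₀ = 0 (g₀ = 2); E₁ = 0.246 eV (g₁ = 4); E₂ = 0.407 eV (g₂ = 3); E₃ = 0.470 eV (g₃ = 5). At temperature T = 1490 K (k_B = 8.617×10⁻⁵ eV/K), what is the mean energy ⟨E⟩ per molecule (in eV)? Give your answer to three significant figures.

0.0902 eV

k_BT = 8.617×10⁻⁵ × 1490 K = 0.12839 eV.
Eᵢ/kT = 0, 1.9160, 3.1700, 3.6607.
Z = Σ gᵢe^(−Eᵢ/kT) = 2·e^(−0) + 4·e^(−1.9160) + 3·e^(−3.1700) + 5·e^(−3.6607) = 2.0000 + 0.58878 + 0.12601 + 0.12857 = 2.8434.
⟨E⟩ = Σ Eᵢ gᵢe^(−Eᵢ/kT) / Z = (0·2.0000 + 0.246·0.58878 + 0.407·0.12601 + 0.470·0.12857) / 2.8434 = 0.0902 eV.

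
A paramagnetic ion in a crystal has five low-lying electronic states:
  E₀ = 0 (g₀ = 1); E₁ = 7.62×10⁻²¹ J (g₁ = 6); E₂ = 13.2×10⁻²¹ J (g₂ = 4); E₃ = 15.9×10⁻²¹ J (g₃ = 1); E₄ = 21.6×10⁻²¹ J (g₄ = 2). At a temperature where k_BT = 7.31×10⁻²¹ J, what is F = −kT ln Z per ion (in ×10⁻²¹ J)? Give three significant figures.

-10.1 ×10⁻²¹ J

Eᵢ/kT = 0, 1.0424, 1.8057, 2.1751, 2.9549.
Z = Σ gᵢe^(−Eᵢ/kT) = 1·e^(−0) + 6·e^(−1.0424) + 4·e^(−1.8057) + 1·e^(−2.1751) + 2·e^(−2.9549) = 1.0000 + 2.1156 + 0.65744 + 0.11360 + 0.10417 = 3.9908.
F = −kT ln Z = −7.31 × ln(3.9908) = −7.31 × 1.3840 = -10.1 ×10⁻²¹ J.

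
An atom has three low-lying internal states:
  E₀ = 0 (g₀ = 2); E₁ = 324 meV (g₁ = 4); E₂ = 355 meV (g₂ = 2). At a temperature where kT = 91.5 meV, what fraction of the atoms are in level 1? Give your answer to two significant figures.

0.054

Eᵢ/kT = 0, 3.541, 3.880.
Z = Σ gᵢe^(−Eᵢ/kT) = 2·e^(−0) + 4·e^(−3.541) + 2·e^(−3.880) = 2.000 + 0.1159 + 0.04130 = 2.157.
P₁ = g₁ e^(−E₁/kT) / Z = 0.1159/2.157 = 0.054.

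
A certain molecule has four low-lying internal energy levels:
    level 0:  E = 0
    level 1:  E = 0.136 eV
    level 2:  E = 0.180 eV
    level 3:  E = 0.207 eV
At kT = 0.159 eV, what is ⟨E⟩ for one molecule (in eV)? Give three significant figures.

Eᵢ/kT = 0, 0.85535, 1.1321, 1.3019.
Z = Σ e^(−Eᵢ/kT) = e^(−0) + e^(−0.85535) + e^(−1.1321) + e^(−1.3019) = 1.0000 + 0.42513 + 0.32236 + 0.27201 = 2.0195.
⟨E⟩ = Σ Eᵢ e^(−Eᵢ/kT) / Z = (0·1.0000 + 0.136·0.42513 + 0.180·0.32236 + 0.207·0.27201) / 2.0195 = 0.0852 eV.

0.0852 eV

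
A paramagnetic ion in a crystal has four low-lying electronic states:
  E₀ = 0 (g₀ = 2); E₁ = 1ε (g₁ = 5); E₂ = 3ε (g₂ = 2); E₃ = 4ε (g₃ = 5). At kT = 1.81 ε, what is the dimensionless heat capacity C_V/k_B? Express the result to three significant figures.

0.443

Eᵢ/kT = 0, 0.55249, 1.6575, 2.2099.
Z = Σ gᵢe^(−Eᵢ/kT) = 2·e^(−0) + 5·e^(−0.55249) + 2·e^(−1.6575) + 5·e^(−2.2099) = 2.0000 + 2.8776 + 0.38123 + 0.54856 = 5.8074.
⟨E⟩ = 1.0703 ε, ⟨E²⟩ = 2.5977 ε².
C_V/k_B = (⟨E²⟩ − ⟨E⟩²)/(kT)² = (2.5977 − 1.1455)/3.2761 = 0.443.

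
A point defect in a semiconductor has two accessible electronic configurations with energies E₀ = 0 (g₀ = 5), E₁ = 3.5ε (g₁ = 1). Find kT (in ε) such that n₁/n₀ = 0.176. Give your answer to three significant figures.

n₁/n₀ = (g₁/g₀) exp[−(E₁−E₀)/kT] = 0.176.
⇒ (E₁−E₀)/kT = ln((1/5)/0.176) = ln(1.1364) = 0.12787.
kT = 3.5ε / 0.12787 = 27.4 ε.

27.4 ε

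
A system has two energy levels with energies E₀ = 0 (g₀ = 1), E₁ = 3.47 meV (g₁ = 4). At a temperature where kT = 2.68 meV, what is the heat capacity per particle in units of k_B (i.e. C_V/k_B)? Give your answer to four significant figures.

0.4182

Eᵢ/kT = 0, 1.29478.
Z = Σ gᵢe^(−Eᵢ/kT) = 1·e^(−0) + 4·e^(−1.29478) = 1.00000 + 1.09583 = 2.09583.
⟨E⟩ = 1.81433 meV, ⟨E²⟩ = 6.29573 meV².
C_V/k_B = (⟨E²⟩ − ⟨E⟩²)/(kT)² = (6.29573 − 3.29179)/7.18240 = 0.4182.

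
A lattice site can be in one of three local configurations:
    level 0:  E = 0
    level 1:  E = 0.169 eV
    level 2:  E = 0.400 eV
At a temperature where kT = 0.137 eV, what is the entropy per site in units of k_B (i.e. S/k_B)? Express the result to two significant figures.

Eᵢ/kT = 0, 1.234, 2.920.
Z = Σ e^(−Eᵢ/kT) = e^(−0) + e^(−1.234) + e^(−2.920) = 1.000 + 0.2911 + 0.05393 = 1.345.
⟨E⟩ = Σ EᵢPᵢ = 0.05262 eV.
S/k_B = ln Z + ⟨E⟩/kT = ln(1.345) + 0.05262/0.137 = 0.2964 + 0.3841 = 0.68.

0.68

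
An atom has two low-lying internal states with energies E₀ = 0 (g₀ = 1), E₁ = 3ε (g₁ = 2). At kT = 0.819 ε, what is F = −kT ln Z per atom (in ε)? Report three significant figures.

Eᵢ/kT = 0, 3.6630.
Z = Σ gᵢe^(−Eᵢ/kT) = 1·e^(−0) + 2·e^(−3.6630) = 1.0000 + 0.051311 = 1.0513.
F = −kT ln Z = −0.819 × ln(1.0513) = −0.819 × 0.050027 = -0.0410 ε.

-0.0410 ε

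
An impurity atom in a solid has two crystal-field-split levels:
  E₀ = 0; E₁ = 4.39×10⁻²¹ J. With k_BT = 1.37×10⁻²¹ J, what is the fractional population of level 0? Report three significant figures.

0.961

Eᵢ/kT = 0, 3.2044.
Z = Σ e^(−Eᵢ/kT) = e^(−0) + e^(−3.2044) = 1.0000 + 0.040583 = 1.0406.
P₀ = e^(−E₀/kT) / Z = 1.0000/1.0406 = 0.961.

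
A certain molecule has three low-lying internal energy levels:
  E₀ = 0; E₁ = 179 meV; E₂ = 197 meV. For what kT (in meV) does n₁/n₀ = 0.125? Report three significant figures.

n₁/n₀ = exp[−(E₁−E₀)/kT] = 0.125.
⇒ (E₁−E₀)/kT = ln(1/0.125) = ln(8.0000) = 2.0794.
kT = 179 meV / 2.0794 = 86.1 meV.

86.1 meV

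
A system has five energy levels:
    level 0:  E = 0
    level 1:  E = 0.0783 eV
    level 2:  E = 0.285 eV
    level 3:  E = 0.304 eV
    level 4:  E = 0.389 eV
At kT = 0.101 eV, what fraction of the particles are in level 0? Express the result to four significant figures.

Eᵢ/kT = 0, 0.775248, 2.82178, 3.00990, 3.85149.
Z = Σ e^(−Eᵢ/kT) = e^(−0) + e^(−0.775248) + e^(−2.82178) + e^(−3.00990) + e^(−3.85149) = 1.00000 + 0.460590 + 0.0594999 + 0.0492966 + 0.0212481 = 1.59063.
P₀ = e^(−E₀/kT) / Z = 1.00000/1.59063 = 0.6287.

0.6287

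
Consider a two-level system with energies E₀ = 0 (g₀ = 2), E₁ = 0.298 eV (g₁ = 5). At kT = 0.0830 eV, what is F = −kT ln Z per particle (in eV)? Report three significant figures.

Eᵢ/kT = 0, 3.5904.
Z = Σ gᵢe^(−Eᵢ/kT) = 2·e^(−0) + 5·e^(−3.5904) = 2.0000 + 0.13794 = 2.1379.
F = −kT ln Z = −0.0830 × ln(2.1379) = −0.0830 × 0.75982 = -0.0631 eV.

-0.0631 eV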